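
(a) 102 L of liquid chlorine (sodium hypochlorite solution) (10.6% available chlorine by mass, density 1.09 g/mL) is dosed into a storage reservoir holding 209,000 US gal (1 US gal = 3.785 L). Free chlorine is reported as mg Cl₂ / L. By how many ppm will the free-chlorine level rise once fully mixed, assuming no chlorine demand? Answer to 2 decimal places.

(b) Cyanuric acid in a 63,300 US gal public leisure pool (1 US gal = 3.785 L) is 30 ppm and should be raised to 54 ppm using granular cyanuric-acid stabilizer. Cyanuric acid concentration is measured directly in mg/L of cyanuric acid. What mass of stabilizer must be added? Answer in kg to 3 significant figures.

(a) 14.90 ppm; (b) 5.75 kg

(a) Volume: 209,000 US gal × 3.785 L/gal = 791,065 L.
(a) Mass of solution: 102 L × 1000 mL/L × 1.09 g/mL = 111,200 g.
(a) Available chlorine delivered: 111,200 g × 0.106 = 11,790 g as Cl₂.
(a) Concentration rise: 11,790 g / 791,065 L = 14.9 mg/L = 14.90 ppm.

(b) Volume: 63,300 US gal × 3.785 L/gal = 239,590 L.
(b) CYA to add: (54 − 30) = 24 mg/L × 239,590 L = 5750 g cyanuric acid.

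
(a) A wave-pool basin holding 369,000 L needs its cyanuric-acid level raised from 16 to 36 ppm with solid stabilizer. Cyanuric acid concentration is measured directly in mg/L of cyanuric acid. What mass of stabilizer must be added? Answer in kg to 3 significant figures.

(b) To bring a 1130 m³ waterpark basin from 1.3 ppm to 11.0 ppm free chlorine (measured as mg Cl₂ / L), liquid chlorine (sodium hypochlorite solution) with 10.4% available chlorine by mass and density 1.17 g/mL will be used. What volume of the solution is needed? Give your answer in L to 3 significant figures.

(a) CYA to add: (36 − 16) = 20 mg/L × 369,000 L = 7380 g cyanuric acid.

(b) Volume: 1130 m³ = 1,130,000 L.
(b) Chlorine deficit: 11.0 − 1.3 = 9.7 ppm = 9.7 mg/L as Cl₂.
(b) Cl₂ equivalent needed: 9.7 mg/L × 1,130,000 L = 10,960,000 mg = 10,960 g.
(b) Product at 10.4% available chlorine: 10,960 / 0.104 = 105,400 g.
(b) Volume at density 1.17 g/mL: 105,400 g ÷ 1.17 g/mL = 90,080 mL.

(a) 7.38 kg; (b) 90.1 L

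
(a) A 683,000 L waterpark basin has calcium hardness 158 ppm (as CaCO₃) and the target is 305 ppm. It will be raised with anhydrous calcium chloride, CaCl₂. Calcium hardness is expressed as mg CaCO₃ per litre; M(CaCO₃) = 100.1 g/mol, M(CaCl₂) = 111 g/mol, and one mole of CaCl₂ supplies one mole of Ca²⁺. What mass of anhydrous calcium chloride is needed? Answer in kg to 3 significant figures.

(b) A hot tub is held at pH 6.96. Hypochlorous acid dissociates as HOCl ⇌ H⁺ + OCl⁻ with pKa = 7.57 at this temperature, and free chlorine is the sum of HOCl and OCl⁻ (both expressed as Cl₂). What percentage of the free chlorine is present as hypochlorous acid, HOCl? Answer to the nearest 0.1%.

(a) Hardness to add: (305 − 158) = 147 mg/L as CaCO₃ × 683,000 L = 100,400 g as CaCO₃.
(a) Moles of Ca²⁺ (1 mol Ca²⁺ ≡ 1 mol CaCO₃): 100,400 / 100.1 g/mol = 1003 mol.
(a) Mass of CaCl₂: 1003 × 111 = 111,300 g.

(b) [OCl⁻]/[HOCl] = 10^(pH − pKa) = 10^(6.96 − 7.57) = 10^-0.61 = 0.2455.
(b) Fraction as HOCl = 1 / (1 + 0.2455) = 0.8029.

(a) 111 kg; (b) 80.3%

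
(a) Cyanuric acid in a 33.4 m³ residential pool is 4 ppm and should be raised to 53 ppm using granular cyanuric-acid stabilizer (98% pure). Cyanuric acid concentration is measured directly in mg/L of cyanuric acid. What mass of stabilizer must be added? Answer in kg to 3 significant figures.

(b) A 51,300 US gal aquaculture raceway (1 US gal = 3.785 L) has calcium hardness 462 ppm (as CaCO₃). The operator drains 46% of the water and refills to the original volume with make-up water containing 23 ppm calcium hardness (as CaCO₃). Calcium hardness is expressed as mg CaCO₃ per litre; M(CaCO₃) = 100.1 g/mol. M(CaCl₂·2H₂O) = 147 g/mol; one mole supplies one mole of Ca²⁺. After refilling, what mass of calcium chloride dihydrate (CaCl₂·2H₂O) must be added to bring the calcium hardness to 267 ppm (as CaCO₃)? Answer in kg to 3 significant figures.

(a) Volume: 33.4 m³ = 33,400 L.
(a) CYA to add: (53 − 4) = 49 mg/L × 33,400 L = 1637 g cyanuric acid.
(a) At 98% purity: 1637 / 0.98 = 1670 g product.

(b) Volume: 51,300 US gal × 3.785 L/gal = 194,170 L.
(b) After draining 46% and refilling: 462 × 0.54 + 23 × 0.46 = 260.06 ppm.
(b) Deficit to target: 267 − 260.06 = 6.94 mg/L.
(b) As CaCO₃: 6.94 mg/L × 194,170 L = 1348 g; ÷ 100.1 = 13.46 mol Ca²⁺.
(b) Mass: 13.46 × 147 = 1979 g.

(a) 1.67 kg; (b) 1.98 kg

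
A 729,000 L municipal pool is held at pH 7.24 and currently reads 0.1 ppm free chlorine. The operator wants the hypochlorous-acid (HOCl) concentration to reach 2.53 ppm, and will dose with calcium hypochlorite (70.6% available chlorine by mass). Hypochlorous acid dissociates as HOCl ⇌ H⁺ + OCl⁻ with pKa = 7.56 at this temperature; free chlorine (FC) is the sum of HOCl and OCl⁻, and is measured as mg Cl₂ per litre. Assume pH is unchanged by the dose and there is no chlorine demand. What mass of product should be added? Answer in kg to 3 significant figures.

3.76 kg

[OCl⁻]/[HOCl] = 10^(pH − pKa) = 10^(7.24 − 7.56) = 0.4786; fraction as HOCl = 1/(1 + 0.4786) = 0.6763.
Free chlorine required for 2.53 ppm HOCl: 2.53 / 0.6763 = 3.741 ppm.
FC to add: 3.741 − 0.1 = 3.641 mg/L as Cl₂.
Cl₂ equivalent: 3.641 mg/L × 729,000 L = 2654 g.
Product at 70.6% available Cl: 2654 / 0.706 = 3760 g.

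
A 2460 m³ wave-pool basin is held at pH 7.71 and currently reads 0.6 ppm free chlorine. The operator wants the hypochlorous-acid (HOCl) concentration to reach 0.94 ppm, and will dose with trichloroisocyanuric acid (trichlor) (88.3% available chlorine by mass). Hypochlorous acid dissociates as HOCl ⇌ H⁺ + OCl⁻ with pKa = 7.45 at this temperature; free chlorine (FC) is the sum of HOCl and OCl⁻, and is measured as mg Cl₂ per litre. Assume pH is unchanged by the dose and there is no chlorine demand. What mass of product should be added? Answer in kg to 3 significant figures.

Volume: 2460 m³ = 2,460,000 L.
[OCl⁻]/[HOCl] = 10^(pH − pKa) = 10^(7.71 − 7.45) = 1.82; fraction as HOCl = 1/(1 + 1.82) = 0.3546.
Free chlorine required for 0.94 ppm HOCl: 0.94 / 0.3546 = 2.651 ppm.
FC to add: 2.651 − 0.6 = 2.051 mg/L as Cl₂.
Cl₂ equivalent: 2.051 mg/L × 2,460,000 L = 5044 g.
Product at 88.3% available Cl: 5044 / 0.883 = 5713 g.

5.71 kg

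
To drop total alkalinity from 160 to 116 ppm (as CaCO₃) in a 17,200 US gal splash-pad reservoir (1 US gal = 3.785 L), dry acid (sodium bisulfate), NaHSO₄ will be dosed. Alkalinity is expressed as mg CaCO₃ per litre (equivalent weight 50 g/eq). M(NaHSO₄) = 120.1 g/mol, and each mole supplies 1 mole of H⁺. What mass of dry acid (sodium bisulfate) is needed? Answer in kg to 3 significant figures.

6.88 kg

Volume: 17,200 US gal × 3.785 L/gal = 65,102 L.
Alkalinity to neutralize: (160 − 116) = 44 mg/L as CaCO₃ × 65,102 L = 2864 g as CaCO₃.
Equivalents of H⁺ required: 2864 ÷ 50 g/eq = 57.29 eq = 57.29 mol NaHSO₄.
Mass of NaHSO₄: 57.29 × 120.1 = 6881 g.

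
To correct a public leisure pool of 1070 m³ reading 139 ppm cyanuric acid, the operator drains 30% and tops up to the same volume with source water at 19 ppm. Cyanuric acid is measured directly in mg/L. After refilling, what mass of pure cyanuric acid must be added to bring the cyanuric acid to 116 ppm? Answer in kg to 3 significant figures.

13.9 kg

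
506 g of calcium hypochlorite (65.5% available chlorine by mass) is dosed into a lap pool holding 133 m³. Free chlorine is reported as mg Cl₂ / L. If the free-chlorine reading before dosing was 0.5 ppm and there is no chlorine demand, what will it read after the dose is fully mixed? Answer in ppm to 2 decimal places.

Volume: 133 m³ = 133,000 L.
Available chlorine delivered: 506 g × 0.655 = 331.4 g as Cl₂.
Concentration rise: 331.4 g / 133,000 L = 2.492 mg/L = 2.49 ppm.
Final FC: 0.5 + 2.49 = 2.99 ppm.

2.99 ppm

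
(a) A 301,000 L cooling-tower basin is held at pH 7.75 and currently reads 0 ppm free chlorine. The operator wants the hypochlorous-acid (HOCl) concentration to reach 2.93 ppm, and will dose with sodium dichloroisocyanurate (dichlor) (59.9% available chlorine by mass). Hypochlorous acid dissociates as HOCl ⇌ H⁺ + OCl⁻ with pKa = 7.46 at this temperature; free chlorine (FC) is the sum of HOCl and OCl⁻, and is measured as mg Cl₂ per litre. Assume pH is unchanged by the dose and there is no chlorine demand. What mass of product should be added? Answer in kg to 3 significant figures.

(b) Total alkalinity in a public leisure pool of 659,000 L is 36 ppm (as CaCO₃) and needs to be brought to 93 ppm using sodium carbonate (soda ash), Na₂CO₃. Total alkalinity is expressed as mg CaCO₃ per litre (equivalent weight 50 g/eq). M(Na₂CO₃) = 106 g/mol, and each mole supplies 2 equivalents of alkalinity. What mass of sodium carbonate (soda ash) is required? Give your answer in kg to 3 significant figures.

(a) [OCl⁻]/[HOCl] = 10^(pH − pKa) = 10^(7.75 − 7.46) = 1.95; fraction as HOCl = 1/(1 + 1.95) = 0.339.
(a) Free chlorine required for 2.93 ppm HOCl: 2.93 / 0.339 = 8.643 ppm.
(a) FC to add: 8.643 − 0 = 8.643 mg/L as Cl₂.
(a) Cl₂ equivalent: 8.643 mg/L × 301,000 L = 2602 g.
(a) Product at 59.9% available Cl: 2602 / 0.599 = 4343 g.

(b) Alkalinity to add: (93 − 36) = 57 mg/L as CaCO₃ × 659,000 L = 37,560 g as CaCO₃.
(b) Equivalents: 37,560 g ÷ 50 g/eq = 751.3 eq.
(b) Each mole of Na₂CO₃ supplies 2 eq, so 751.3 / 2 = 375.6 mol.
(b) Mass: 375.6 mol × 106 g/mol = 39,820 g.

(a) 4.34 kg; (b) 39.8 kg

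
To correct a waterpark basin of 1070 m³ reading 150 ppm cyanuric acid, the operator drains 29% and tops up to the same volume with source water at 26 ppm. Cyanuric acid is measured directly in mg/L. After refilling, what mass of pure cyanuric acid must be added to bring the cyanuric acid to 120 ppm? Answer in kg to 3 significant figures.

6.38 kg

Volume: 1070 m³ = 1,070,000 L.
After draining 29% and refilling: 150 × 0.71 + 26 × 0.29 = 114.04 ppm.
Deficit to target: 120 − 114.04 = 5.96 mg/L.
Mass: 5.96 mg/L × 1,070,000 L = 6377 g cyanuric acid.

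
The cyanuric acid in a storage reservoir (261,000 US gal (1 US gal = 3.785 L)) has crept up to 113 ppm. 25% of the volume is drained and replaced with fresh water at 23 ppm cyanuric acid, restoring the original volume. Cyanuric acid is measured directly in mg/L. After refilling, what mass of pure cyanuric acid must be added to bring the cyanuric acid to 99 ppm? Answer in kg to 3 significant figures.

8.40 kg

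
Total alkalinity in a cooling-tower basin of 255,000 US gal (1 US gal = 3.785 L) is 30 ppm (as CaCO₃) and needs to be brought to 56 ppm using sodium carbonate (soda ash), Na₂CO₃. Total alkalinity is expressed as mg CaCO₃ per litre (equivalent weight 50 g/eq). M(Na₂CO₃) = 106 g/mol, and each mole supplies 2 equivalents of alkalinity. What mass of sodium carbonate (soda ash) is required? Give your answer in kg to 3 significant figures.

26.6 kg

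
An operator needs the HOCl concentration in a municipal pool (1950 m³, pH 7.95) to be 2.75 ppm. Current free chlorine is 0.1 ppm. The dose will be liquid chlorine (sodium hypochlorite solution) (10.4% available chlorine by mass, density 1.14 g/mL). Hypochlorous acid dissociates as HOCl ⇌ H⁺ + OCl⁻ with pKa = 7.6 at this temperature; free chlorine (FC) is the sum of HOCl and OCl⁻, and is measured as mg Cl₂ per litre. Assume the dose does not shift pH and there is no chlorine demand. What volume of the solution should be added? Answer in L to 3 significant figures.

145 L

Volume: 1950 m³ = 1,950,000 L.
[OCl⁻]/[HOCl] = 10^(pH − pKa) = 10^(7.95 − 7.6) = 2.239; fraction as HOCl = 1/(1 + 2.239) = 0.3088.
Free chlorine required for 2.75 ppm HOCl: 2.75 / 0.3088 = 8.906 ppm.
FC to add: 8.906 − 0.1 = 8.806 mg/L as Cl₂.
Cl₂ equivalent: 8.806 mg/L × 1,950,000 L = 17,170 g.
Product at 10.4% available Cl: 17,170 / 0.104 = 165,100 g.
Volume: 165,100 g ÷ 1.14 g/mL = 144,800 mL.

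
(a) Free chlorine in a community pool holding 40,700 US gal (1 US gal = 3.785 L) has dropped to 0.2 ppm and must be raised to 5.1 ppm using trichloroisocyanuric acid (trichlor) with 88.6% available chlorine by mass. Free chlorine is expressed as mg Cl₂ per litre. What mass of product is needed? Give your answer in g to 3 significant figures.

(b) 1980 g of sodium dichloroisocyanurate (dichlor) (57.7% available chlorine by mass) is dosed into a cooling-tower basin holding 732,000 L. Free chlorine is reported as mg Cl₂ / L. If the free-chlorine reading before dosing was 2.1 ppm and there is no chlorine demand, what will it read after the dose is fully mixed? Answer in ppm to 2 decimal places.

(a) 852 g; (b) 3.66 ppm

(a) Volume: 40,700 US gal × 3.785 L/gal = 154,050 L.
(a) Chlorine deficit: 5.1 − 0.2 = 4.9 ppm = 4.9 mg/L as Cl₂.
(a) Cl₂ equivalent needed: 4.9 mg/L × 154,050 L = 754,800 mg = 754.8 g.
(a) Product at 88.6% available chlorine: 754.8 / 0.886 = 852 g.

(b) Available chlorine delivered: 1980 g × 0.577 = 1142 g as Cl₂.
(b) Concentration rise: 1142 g / 732,000 L = 1.561 mg/L = 1.56 ppm.
(b) Final FC: 2.1 + 1.56 = 3.66 ppm.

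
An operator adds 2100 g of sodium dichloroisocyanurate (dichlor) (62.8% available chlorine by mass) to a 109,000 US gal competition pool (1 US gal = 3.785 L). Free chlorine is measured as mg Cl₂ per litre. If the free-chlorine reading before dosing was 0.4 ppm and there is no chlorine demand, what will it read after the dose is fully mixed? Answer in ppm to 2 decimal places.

Volume: 109,000 US gal × 3.785 L/gal = 412,565 L.
Available chlorine delivered: 2100 g × 0.628 = 1319 g as Cl₂.
Concentration rise: 1319 g / 412,565 L = 3.197 mg/L = 3.20 ppm.
Final FC: 0.4 + 3.20 = 3.60 ppm.

3.60 ppm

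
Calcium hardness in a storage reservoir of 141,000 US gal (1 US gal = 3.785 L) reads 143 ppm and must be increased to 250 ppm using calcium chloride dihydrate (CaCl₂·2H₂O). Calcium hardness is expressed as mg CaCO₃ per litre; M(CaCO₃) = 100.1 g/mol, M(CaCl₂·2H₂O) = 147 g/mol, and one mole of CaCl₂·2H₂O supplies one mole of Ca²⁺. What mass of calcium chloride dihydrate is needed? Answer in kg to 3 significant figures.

Volume: 141,000 US gal × 3.785 L/gal = 533,685 L.
Hardness to add: (250 − 143) = 107 mg/L as CaCO₃ × 533,685 L = 57,100 g as CaCO₃.
Moles of Ca²⁺ (1 mol Ca²⁺ ≡ 1 mol CaCO₃): 57,100 / 100.1 g/mol = 570.5 mol.
Mass of CaCl₂·2H₂O: 570.5 × 147 = 83,860 g.

83.9 kg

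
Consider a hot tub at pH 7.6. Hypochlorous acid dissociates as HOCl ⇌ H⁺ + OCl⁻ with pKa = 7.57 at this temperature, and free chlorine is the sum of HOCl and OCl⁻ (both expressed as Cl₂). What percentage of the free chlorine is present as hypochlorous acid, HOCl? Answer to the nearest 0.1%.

[OCl⁻]/[HOCl] = 10^(pH − pKa) = 10^(7.6 − 7.57) = 10^0.03 = 1.072.
Fraction as HOCl = 1 / (1 + 1.072) = 0.4827.

48.3%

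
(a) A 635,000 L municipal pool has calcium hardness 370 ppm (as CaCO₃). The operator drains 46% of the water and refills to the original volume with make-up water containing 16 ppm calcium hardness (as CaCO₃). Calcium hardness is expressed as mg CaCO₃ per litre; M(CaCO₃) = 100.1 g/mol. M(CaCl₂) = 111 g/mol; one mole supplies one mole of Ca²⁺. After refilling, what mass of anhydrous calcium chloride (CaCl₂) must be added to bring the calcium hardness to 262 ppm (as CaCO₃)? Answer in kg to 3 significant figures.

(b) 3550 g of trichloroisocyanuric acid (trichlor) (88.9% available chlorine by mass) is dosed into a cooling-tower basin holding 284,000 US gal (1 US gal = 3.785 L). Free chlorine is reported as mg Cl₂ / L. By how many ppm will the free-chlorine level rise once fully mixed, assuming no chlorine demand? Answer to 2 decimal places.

(a) After draining 46% and refilling: 370 × 0.54 + 16 × 0.46 = 207.16 ppm.
(a) Deficit to target: 262 − 207.16 = 54.84 mg/L.
(a) As CaCO₃: 54.84 mg/L × 635,000 L = 34,820 g; ÷ 100.1 = 347.9 mol Ca²⁺.
(a) Mass: 347.9 × 111 = 38,620 g.

(b) Volume: 284,000 US gal × 3.785 L/gal = 1,074,940 L.
(b) Available chlorine delivered: 3550 g × 0.889 = 3156 g as Cl₂.
(b) Concentration rise: 3156 g / 1,074,940 L = 2.936 mg/L = 2.94 ppm.

(a) 38.6 kg; (b) 2.94 ppm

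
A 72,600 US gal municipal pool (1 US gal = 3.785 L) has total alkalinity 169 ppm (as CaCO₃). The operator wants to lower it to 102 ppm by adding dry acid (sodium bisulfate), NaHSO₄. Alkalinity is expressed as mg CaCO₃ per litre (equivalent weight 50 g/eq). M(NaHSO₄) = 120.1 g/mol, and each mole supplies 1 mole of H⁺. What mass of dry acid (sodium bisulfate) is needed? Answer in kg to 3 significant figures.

Volume: 72,600 US gal × 3.785 L/gal = 274,791 L.
Alkalinity to neutralize: (169 − 102) = 67 mg/L as CaCO₃ × 274,791 L = 18,410 g as CaCO₃.
Equivalents of H⁺ required: 18,410 ÷ 50 g/eq = 368.2 eq = 368.2 mol NaHSO₄.
Mass of NaHSO₄: 368.2 × 120.1 = 44,220 g.

44.2 kg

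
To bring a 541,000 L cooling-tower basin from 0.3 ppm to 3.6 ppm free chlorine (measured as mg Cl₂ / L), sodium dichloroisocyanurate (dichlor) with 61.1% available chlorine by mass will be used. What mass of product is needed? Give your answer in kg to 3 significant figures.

2.92 kg

Chlorine deficit: 3.6 − 0.3 = 3.3 ppm = 3.3 mg/L as Cl₂.
Cl₂ equivalent needed: 3.3 mg/L × 541,000 L = 1,785,000 mg = 1785 g.
Product at 61.1% available chlorine: 1785 / 0.611 = 2922 g.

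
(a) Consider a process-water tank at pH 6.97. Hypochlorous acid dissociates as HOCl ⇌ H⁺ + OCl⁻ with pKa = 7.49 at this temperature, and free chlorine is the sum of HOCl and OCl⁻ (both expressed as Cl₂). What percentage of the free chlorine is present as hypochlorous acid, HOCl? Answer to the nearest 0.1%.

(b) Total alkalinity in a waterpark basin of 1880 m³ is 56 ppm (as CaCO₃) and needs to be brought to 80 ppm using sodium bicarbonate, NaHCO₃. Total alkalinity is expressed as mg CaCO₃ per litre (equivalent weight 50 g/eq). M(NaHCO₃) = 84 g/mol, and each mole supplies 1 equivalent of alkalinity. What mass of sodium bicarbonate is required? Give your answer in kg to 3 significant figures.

(a) [OCl⁻]/[HOCl] = 10^(pH − pKa) = 10^(6.97 − 7.49) = 10^-0.52 = 0.302.
(a) Fraction as HOCl = 1 / (1 + 0.302) = 0.7681.

(b) Volume: 1880 m³ = 1,880,000 L.
(b) Alkalinity to add: (80 − 56) = 24 mg/L as CaCO₃ × 1,880,000 L = 45,120 g as CaCO₃.
(b) Equivalents: 45,120 g ÷ 50 g/eq = 902.4 eq.
(b) NaHCO₃ supplies 1 eq per mole → 902.4 mol.
(b) Mass: 902.4 mol × 84 g/mol = 75,800 g.

(a) 76.8%; (b) 75.8 kg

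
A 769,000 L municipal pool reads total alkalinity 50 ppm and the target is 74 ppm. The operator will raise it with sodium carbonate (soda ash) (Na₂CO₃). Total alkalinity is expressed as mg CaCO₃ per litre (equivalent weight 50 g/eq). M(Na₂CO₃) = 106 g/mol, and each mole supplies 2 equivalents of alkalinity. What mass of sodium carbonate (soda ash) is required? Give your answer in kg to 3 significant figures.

Alkalinity to add: (74 − 50) = 24 mg/L as CaCO₃ × 769,000 L = 18,460 g as CaCO₃.
Equivalents: 18,460 g ÷ 50 g/eq = 369.1 eq.
Each mole of Na₂CO₃ supplies 2 eq, so 369.1 / 2 = 184.6 mol.
Mass: 184.6 mol × 106 g/mol = 19,560 g.

19.6 kg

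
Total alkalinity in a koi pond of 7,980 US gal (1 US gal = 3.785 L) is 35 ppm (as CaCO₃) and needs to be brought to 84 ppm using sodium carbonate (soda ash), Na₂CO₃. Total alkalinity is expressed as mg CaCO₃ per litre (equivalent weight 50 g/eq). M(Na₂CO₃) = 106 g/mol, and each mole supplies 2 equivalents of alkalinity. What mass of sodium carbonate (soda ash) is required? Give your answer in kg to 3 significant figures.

1.57 kg

Volume: 7,980 US gal × 3.785 L/gal = 30,204 L.
Alkalinity to add: (84 − 35) = 49 mg/L as CaCO₃ × 30,204 L = 1480 g as CaCO₃.
Equivalents: 1480 g ÷ 50 g/eq = 29.6 eq.
Each mole of Na₂CO₃ supplies 2 eq, so 29.6 / 2 = 14.8 mol.
Mass: 14.8 mol × 106 g/mol = 1569 g.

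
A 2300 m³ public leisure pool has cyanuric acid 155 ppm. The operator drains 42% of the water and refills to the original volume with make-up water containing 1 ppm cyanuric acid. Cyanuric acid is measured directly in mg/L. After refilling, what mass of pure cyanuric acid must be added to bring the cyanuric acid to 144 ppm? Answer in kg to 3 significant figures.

123 kg

Volume: 2300 m³ = 2,300,000 L.
After draining 42% and refilling: 155 × 0.58 + 1 × 0.42 = 90.32 ppm.
Deficit to target: 144 − 90.32 = 53.68 mg/L.
Mass: 53.68 mg/L × 2,300,000 L = 123,500 g cyanuric acid.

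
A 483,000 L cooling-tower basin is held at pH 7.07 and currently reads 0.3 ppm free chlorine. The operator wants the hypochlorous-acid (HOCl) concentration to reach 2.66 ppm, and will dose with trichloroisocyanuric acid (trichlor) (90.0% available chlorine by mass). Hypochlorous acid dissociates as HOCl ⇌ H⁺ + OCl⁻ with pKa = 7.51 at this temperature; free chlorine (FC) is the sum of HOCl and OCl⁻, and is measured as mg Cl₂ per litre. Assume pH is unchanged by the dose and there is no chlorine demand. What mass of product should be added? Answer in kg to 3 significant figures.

[OCl⁻]/[HOCl] = 10^(pH − pKa) = 10^(7.07 − 7.51) = 0.3631; fraction as HOCl = 1/(1 + 0.3631) = 0.7336.
Free chlorine required for 2.66 ppm HOCl: 2.66 / 0.7336 = 3.626 ppm.
FC to add: 3.626 − 0.3 = 3.326 mg/L as Cl₂.
Cl₂ equivalent: 3.326 mg/L × 483,000 L = 1606 g.
Product at 90.0% available Cl: 1606 / 0.9 = 1785 g.

1.78 kg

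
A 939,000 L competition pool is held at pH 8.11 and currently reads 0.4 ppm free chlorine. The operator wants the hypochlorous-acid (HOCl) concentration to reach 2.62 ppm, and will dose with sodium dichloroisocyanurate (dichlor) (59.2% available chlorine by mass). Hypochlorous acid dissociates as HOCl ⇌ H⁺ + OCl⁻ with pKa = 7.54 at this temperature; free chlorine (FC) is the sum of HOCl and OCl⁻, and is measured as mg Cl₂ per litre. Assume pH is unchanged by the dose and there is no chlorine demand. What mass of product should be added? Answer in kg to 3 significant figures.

[OCl⁻]/[HOCl] = 10^(pH − pKa) = 10^(8.11 − 7.54) = 3.715; fraction as HOCl = 1/(1 + 3.715) = 0.2121.
Free chlorine required for 2.62 ppm HOCl: 2.62 / 0.2121 = 12.35 ppm.
FC to add: 12.35 − 0.4 = 11.95 mg/L as Cl₂.
Cl₂ equivalent: 11.95 mg/L × 939,000 L = 11,230 g.
Product at 59.2% available Cl: 11,230 / 0.592 = 18,960 g.

19.0 kg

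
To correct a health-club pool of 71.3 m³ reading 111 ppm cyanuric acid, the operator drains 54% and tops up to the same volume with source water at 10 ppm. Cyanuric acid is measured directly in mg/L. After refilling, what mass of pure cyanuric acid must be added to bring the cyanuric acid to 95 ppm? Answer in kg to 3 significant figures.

Volume: 71.3 m³ = 71,300 L.
After draining 54% and refilling: 111 × 0.46 + 10 × 0.54 = 56.46 ppm.
Deficit to target: 95 − 56.46 = 38.54 mg/L.
Mass: 38.54 mg/L × 71,300 L = 2748 g cyanuric acid.

2.75 kg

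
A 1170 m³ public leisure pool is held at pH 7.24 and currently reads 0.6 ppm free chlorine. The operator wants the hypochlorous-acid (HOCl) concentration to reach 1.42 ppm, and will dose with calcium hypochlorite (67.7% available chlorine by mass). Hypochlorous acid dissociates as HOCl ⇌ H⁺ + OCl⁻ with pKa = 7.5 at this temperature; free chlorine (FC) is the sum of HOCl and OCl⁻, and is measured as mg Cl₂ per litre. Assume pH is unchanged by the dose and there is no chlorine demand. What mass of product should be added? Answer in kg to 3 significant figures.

2.77 kg

Volume: 1170 m³ = 1,170,000 L.
[OCl⁻]/[HOCl] = 10^(pH − pKa) = 10^(7.24 − 7.5) = 0.5495; fraction as HOCl = 1/(1 + 0.5495) = 0.6454.
Free chlorine required for 1.42 ppm HOCl: 1.42 / 0.6454 = 2.2 ppm.
FC to add: 2.2 − 0.6 = 1.6 mg/L as Cl₂.
Cl₂ equivalent: 1.6 mg/L × 1,170,000 L = 1872 g.
Product at 67.7% available Cl: 1872 / 0.677 = 2766 g.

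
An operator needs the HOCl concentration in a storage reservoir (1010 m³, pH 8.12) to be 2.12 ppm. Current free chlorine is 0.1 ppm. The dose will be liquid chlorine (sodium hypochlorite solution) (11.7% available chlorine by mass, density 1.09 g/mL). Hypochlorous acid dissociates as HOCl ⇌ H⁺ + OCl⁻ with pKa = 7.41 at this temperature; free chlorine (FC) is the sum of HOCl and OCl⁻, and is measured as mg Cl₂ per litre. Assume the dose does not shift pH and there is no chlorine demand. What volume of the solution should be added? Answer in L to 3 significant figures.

102 L

Volume: 1010 m³ = 1,010,000 L.
[OCl⁻]/[HOCl] = 10^(pH − pKa) = 10^(8.12 − 7.41) = 5.129; fraction as HOCl = 1/(1 + 5.129) = 0.1632.
Free chlorine required for 2.12 ppm HOCl: 2.12 / 0.1632 = 12.99 ppm.
FC to add: 12.99 − 0.1 = 12.89 mg/L as Cl₂.
Cl₂ equivalent: 12.89 mg/L × 1,010,000 L = 13,020 g.
Product at 11.7% available Cl: 13,020 / 0.117 = 111,300 g.
Volume: 111,300 g ÷ 1.09 g/mL = 102,100 mL.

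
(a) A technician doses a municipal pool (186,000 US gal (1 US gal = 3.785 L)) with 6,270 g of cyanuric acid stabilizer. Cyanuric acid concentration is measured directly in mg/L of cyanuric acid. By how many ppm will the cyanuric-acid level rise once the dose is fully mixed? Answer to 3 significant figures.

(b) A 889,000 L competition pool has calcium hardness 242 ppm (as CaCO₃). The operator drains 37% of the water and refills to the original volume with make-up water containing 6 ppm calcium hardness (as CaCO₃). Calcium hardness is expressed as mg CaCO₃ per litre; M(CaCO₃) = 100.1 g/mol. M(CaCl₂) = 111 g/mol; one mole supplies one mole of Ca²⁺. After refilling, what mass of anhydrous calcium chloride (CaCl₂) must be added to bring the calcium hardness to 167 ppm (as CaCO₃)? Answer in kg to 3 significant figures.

(a) 8.91 ppm; (b) 12.1 kg

(a) Volume: 186,000 US gal × 3.785 L/gal = 704,010 L.
(a) Rise: 6,270 g / 704,010 L × 1000 = 8.906 mg/L.

(b) After draining 37% and refilling: 242 × 0.63 + 6 × 0.37 = 154.68 ppm.
(b) Deficit to target: 167 − 154.68 = 12.32 mg/L.
(b) As CaCO₃: 12.32 mg/L × 889,000 L = 10,950 g; ÷ 100.1 = 109.4 mol Ca²⁺.
(b) Mass: 109.4 × 111 = 12,150 g.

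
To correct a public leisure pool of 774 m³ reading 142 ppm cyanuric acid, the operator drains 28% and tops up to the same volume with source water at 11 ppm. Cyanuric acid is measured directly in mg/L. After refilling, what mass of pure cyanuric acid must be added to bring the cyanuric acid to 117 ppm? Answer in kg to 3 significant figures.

9.04 kg

Volume: 774 m³ = 774,000 L.
After draining 28% and refilling: 142 × 0.72 + 11 × 0.28 = 105.32 ppm.
Deficit to target: 117 − 105.32 = 11.68 mg/L.
Mass: 11.68 mg/L × 774,000 L = 9040 g cyanuric acid.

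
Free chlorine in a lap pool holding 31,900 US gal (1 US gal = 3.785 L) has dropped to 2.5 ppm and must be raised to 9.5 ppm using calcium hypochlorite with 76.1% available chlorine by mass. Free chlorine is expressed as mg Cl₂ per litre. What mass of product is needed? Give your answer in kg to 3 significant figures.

Volume: 31,900 US gal × 3.785 L/gal = 120,742 L.
Chlorine deficit: 9.5 − 2.5 = 7 ppm = 7 mg/L as Cl₂.
Cl₂ equivalent needed: 7 mg/L × 120,742 L = 845,200 mg = 845.2 g.
Product at 76.1% available chlorine: 845.2 / 0.761 = 1111 g.

1.11 kg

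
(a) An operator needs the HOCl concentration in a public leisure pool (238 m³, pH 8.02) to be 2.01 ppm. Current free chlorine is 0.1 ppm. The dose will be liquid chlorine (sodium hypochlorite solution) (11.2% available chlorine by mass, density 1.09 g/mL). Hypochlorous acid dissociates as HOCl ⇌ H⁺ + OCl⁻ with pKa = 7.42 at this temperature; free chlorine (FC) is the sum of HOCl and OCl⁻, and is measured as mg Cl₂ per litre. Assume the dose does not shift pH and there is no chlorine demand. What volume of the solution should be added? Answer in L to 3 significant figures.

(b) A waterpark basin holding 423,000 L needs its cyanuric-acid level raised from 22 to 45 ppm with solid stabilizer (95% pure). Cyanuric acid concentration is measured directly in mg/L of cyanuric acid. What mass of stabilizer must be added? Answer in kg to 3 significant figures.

(a) Volume: 238 m³ = 238,000 L.
(a) [OCl⁻]/[HOCl] = 10^(pH − pKa) = 10^(8.02 − 7.42) = 3.981; fraction as HOCl = 1/(1 + 3.981) = 0.2008.
(a) Free chlorine required for 2.01 ppm HOCl: 2.01 / 0.2008 = 10.01 ppm.
(a) FC to add: 10.01 − 0.1 = 9.912 mg/L as Cl₂.
(a) Cl₂ equivalent: 9.912 mg/L × 238,000 L = 2359 g.
(a) Product at 11.2% available Cl: 2359 / 0.112 = 21,060 g.
(a) Volume: 21,060 g ÷ 1.09 g/mL = 19,320 mL.

(b) CYA to add: (45 − 22) = 23 mg/L × 423,000 L = 9729 g cyanuric acid.
(b) At 95% purity: 9729 / 0.95 = 10,240 g product.

(a) 19.3 L; (b) 10.2 kg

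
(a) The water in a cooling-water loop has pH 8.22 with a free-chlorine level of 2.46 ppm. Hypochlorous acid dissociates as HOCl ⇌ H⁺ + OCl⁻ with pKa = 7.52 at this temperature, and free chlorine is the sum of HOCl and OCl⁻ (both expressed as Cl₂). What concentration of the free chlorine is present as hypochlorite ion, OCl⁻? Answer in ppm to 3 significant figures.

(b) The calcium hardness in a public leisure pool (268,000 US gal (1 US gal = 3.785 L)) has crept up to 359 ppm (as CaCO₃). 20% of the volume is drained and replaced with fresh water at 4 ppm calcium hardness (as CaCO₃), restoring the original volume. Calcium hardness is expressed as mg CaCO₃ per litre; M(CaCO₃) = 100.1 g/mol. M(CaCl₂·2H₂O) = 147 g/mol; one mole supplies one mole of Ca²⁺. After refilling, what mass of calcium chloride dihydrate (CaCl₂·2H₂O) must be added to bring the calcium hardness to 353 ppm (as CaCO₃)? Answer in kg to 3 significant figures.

(a) [OCl⁻]/[HOCl] = 10^(pH − pKa) = 10^(8.22 − 7.52) = 10^0.70 = 5.012.
(a) Fraction as HOCl = 1 / (1 + 5.012) = 0.1663.
(a) OCl⁻ = (1 − 0.1663) × 2.46 ppm = 2.051 ppm.

(b) Volume: 268,000 US gal × 3.785 L/gal = 1,014,380 L.
(b) After draining 20% and refilling: 359 × 0.80 + 4 × 0.20 = 288 ppm.
(b) Deficit to target: 353 − 288 = 65 mg/L.
(b) As CaCO₃: 65 mg/L × 1,014,380 L = 65,930 g; ÷ 100.1 = 658.7 mol Ca²⁺.
(b) Mass: 658.7 × 147 = 96,830 g.

(a) 2.05 ppm; (b) 96.8 kg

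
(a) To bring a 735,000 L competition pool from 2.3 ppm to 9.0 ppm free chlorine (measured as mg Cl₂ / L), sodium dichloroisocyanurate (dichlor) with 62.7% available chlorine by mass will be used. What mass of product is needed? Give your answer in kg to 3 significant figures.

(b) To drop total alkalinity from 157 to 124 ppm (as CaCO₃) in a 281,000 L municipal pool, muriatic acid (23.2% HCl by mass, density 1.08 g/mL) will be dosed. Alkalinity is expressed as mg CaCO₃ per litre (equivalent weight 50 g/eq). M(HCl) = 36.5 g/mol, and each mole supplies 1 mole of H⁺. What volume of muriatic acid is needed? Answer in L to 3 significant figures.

(a) 7.85 kg; (b) 27.0 L

(a) Chlorine deficit: 9.0 − 2.3 = 6.7 ppm = 6.7 mg/L as Cl₂.
(a) Cl₂ equivalent needed: 6.7 mg/L × 735,000 L = 4,924,000 mg = 4924 g.
(a) Product at 62.7% available chlorine: 4924 / 0.627 = 7854 g.

(b) Alkalinity to neutralize: (157 − 124) = 33 mg/L as CaCO₃ × 281,000 L = 9273 g as CaCO₃.
(b) Equivalents of H⁺ required: 9273 ÷ 50 g/eq = 185.5 eq = 185.5 mol HCl.
(b) Mass of HCl: 185.5 × 36.5 = 6769 g.
(b) Mass of 23.2% solution: 6769 / 0.232 = 29,180 g.
(b) Volume: 29,180 g ÷ 1.08 g/mL = 27,020 mL.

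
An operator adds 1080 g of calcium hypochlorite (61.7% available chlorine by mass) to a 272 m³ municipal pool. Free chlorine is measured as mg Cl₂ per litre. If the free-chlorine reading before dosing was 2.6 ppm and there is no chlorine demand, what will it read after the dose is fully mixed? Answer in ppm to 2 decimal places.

Volume: 272 m³ = 272,000 L.
Available chlorine delivered: 1080 g × 0.617 = 666.4 g as Cl₂.
Concentration rise: 666.4 g / 272,000 L = 2.45 mg/L = 2.45 ppm.
Final FC: 2.6 + 2.45 = 5.05 ppm.

5.05 ppm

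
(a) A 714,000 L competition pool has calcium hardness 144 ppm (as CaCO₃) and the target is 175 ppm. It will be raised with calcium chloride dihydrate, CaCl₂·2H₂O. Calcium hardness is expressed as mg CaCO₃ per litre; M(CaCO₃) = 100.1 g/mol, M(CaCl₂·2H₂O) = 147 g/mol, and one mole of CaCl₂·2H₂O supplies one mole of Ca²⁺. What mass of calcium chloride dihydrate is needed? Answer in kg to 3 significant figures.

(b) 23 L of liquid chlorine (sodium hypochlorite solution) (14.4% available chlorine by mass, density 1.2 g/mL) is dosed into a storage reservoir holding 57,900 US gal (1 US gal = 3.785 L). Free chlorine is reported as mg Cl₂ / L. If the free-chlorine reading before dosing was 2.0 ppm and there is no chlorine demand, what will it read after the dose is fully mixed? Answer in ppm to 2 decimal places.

(a) 32.5 kg; (b) 20.14 ppm

(a) Hardness to add: (175 − 144) = 31 mg/L as CaCO₃ × 714,000 L = 22,130 g as CaCO₃.
(a) Moles of Ca²⁺ (1 mol Ca²⁺ ≡ 1 mol CaCO₃): 22,130 / 100.1 g/mol = 221.1 mol.
(a) Mass of CaCl₂·2H₂O: 221.1 × 147 = 32,500 g.

(b) Volume: 57,900 US gal × 3.785 L/gal = 219,152 L.
(b) Mass of solution: 23 L × 1000 mL/L × 1.2 g/mL = 27,600 g.
(b) Available chlorine delivered: 27,600 g × 0.144 = 3974 g as Cl₂.
(b) Concentration rise: 3974 g / 219,152 L = 18.14 mg/L = 18.14 ppm.
(b) Final FC: 2.0 + 18.14 = 20.14 ppm.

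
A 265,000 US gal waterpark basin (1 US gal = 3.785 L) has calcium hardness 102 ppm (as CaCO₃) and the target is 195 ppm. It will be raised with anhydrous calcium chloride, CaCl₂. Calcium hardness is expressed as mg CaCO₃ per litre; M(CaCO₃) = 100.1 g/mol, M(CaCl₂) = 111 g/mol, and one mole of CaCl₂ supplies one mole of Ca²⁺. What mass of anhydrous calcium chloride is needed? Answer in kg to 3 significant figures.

103 kg

Volume: 265,000 US gal × 3.785 L/gal = 1,003,025 L.
Hardness to add: (195 − 102) = 93 mg/L as CaCO₃ × 1,003,025 L = 93,280 g as CaCO₃.
Moles of Ca²⁺ (1 mol Ca²⁺ ≡ 1 mol CaCO₃): 93,280 / 100.1 g/mol = 931.9 mol.
Mass of CaCl₂: 931.9 × 111 = 103,400 g.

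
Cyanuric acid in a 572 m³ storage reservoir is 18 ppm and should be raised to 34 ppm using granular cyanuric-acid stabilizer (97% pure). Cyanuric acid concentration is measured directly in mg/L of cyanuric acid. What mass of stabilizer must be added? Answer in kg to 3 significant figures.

9.44 kg

Volume: 572 m³ = 572,000 L.
CYA to add: (34 − 18) = 16 mg/L × 572,000 L = 9152 g cyanuric acid.
At 97% purity: 9152 / 0.97 = 9435 g product.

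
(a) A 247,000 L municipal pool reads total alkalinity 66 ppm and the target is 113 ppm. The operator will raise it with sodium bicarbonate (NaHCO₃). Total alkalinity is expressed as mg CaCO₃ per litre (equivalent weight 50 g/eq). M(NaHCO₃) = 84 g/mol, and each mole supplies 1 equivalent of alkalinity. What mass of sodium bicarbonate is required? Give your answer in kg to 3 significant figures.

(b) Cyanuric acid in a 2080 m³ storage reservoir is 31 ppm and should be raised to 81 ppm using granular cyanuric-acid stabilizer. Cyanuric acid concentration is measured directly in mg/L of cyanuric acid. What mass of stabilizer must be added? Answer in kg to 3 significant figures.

(a) 19.5 kg; (b) 104 kg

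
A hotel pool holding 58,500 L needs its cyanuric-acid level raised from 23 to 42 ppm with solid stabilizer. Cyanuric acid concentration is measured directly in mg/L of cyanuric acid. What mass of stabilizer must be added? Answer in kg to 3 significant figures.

1.11 kg

CYA to add: (42 − 23) = 19 mg/L × 58,500 L = 1112 g cyanuric acid.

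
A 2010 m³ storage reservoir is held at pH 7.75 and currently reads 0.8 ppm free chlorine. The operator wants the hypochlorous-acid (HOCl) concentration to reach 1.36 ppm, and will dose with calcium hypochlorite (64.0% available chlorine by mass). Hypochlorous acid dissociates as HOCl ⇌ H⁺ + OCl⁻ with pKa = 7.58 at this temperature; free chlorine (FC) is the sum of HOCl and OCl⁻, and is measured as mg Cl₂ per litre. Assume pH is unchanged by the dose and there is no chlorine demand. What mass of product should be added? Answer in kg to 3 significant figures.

Volume: 2010 m³ = 2,010,000 L.
[OCl⁻]/[HOCl] = 10^(pH − pKa) = 10^(7.75 − 7.58) = 1.479; fraction as HOCl = 1/(1 + 1.479) = 0.4034.
Free chlorine required for 1.36 ppm HOCl: 1.36 / 0.4034 = 3.372 ppm.
FC to add: 3.372 − 0.8 = 2.572 mg/L as Cl₂.
Cl₂ equivalent: 2.572 mg/L × 2,010,000 L = 5169 g.
Product at 64.0% available Cl: 5169 / 0.64 = 8076 g.

8.08 kg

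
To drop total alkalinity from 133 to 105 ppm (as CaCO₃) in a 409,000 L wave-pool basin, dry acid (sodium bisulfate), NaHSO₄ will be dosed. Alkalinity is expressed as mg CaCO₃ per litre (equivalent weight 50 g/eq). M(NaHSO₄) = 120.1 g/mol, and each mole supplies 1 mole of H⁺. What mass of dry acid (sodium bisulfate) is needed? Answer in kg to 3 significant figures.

27.5 kg

Alkalinity to neutralize: (133 − 105) = 28 mg/L as CaCO₃ × 409,000 L = 11,450 g as CaCO₃.
Equivalents of H⁺ required: 11,450 ÷ 50 g/eq = 229 eq = 229 mol NaHSO₄.
Mass of NaHSO₄: 229 × 120.1 = 27,510 g.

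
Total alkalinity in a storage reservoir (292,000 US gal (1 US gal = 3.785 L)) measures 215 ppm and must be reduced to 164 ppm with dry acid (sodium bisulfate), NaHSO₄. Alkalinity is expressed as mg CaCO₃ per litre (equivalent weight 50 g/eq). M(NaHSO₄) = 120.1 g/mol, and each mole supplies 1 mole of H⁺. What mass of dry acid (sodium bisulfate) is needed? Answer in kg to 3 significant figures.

Volume: 292,000 US gal × 3.785 L/gal = 1,105,220 L.
Alkalinity to neutralize: (215 − 164) = 51 mg/L as CaCO₃ × 1,105,220 L = 56,370 g as CaCO₃.
Equivalents of H⁺ required: 56,370 ÷ 50 g/eq = 1127 eq = 1127 mol NaHSO₄.
Mass of NaHSO₄: 1127 × 120.1 = 135,400 g.

135 kg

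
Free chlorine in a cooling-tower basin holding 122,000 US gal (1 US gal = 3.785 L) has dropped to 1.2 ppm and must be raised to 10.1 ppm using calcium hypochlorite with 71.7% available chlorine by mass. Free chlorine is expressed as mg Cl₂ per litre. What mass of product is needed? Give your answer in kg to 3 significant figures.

Volume: 122,000 US gal × 3.785 L/gal = 461,770 L.
Chlorine deficit: 10.1 − 1.2 = 8.9 ppm = 8.9 mg/L as Cl₂.
Cl₂ equivalent needed: 8.9 mg/L × 461,770 L = 4,110,000 mg = 4110 g.
Product at 71.7% available chlorine: 4110 / 0.717 = 5732 g.

5.73 kg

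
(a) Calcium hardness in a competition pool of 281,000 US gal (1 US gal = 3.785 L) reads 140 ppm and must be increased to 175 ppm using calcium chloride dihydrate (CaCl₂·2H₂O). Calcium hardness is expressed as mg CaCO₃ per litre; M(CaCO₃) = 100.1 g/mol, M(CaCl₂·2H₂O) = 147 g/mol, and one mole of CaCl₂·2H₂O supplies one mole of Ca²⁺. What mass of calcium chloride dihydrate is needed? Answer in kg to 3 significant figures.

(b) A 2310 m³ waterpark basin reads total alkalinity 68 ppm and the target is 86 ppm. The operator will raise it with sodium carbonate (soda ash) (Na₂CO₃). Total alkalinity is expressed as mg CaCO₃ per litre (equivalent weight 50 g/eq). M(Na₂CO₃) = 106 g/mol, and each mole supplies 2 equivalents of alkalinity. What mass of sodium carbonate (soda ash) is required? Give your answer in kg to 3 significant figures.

(a) 54.7 kg; (b) 44.1 kg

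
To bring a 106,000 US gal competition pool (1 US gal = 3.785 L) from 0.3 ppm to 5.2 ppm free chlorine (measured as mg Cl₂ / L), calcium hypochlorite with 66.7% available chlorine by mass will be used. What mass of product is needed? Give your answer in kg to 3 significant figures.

Volume: 106,000 US gal × 3.785 L/gal = 401,210 L.
Chlorine deficit: 5.2 − 0.3 = 4.9 ppm = 4.9 mg/L as Cl₂.
Cl₂ equivalent needed: 4.9 mg/L × 401,210 L = 1,966,000 mg = 1966 g.
Product at 66.7% available chlorine: 1966 / 0.667 = 2947 g.

2.95 kg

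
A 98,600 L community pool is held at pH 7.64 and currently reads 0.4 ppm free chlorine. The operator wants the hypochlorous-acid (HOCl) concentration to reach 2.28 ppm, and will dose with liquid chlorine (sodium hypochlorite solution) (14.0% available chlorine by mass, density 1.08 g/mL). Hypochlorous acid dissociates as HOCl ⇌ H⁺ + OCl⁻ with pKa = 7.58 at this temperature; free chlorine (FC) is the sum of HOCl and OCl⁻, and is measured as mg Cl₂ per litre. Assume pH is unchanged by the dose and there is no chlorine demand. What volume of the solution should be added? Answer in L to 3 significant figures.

2.93 L

[OCl⁻]/[HOCl] = 10^(pH − pKa) = 10^(7.64 − 7.58) = 1.148; fraction as HOCl = 1/(1 + 1.148) = 0.4655.
Free chlorine required for 2.28 ppm HOCl: 2.28 / 0.4655 = 4.898 ppm.
FC to add: 4.898 − 0.4 = 4.498 mg/L as Cl₂.
Cl₂ equivalent: 4.498 mg/L × 98,600 L = 443.5 g.
Product at 14.0% available Cl: 443.5 / 0.14 = 3168 g.
Volume: 3168 g ÷ 1.08 g/mL = 2933 mL.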